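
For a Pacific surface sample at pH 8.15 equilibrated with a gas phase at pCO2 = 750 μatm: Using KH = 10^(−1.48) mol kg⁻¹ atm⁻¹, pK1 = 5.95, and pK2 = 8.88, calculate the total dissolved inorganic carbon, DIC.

DIC = 4.69 mmol/kg

[CO2*] = KH · pCO2 = 10^(−1.48) × 750×10^-6 = 2.483×10^-5 mol/kg
α₀ = 1/(1 + K1/[H⁺] + K1K2/[H⁺]²) = 1/(1 + 10^+2.20 + 10^+1.47) = 0.005291
DIC = [CO2*]/α₀ = 2.483×10^-5 / 0.005291 = 4.69 mmol/kg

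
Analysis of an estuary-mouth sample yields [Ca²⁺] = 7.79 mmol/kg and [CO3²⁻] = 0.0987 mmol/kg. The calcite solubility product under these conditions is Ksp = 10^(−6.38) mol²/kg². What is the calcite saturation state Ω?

Ω = 1.84

Ksp = 10^(−6.38) = 4.169×10^-7
Ω = [Ca²⁺][CO3²⁻]/Ksp = (7.79×10^-3)(0.0987×10^-3) / 4.169×10^-7 = 1.84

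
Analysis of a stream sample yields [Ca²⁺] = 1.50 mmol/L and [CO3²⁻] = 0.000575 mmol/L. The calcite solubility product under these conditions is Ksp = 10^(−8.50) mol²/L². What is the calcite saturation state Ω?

Ω = 0.273

Ksp = 10^(−8.50) = 3.162×10^-9
Ω = [Ca²⁺][CO3²⁻]/Ksp = (1.50×10^-3)(0.000575×10^-3) / 3.162×10^-9 = 0.273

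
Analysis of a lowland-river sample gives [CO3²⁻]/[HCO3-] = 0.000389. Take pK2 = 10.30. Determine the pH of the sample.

pH = 6.89

From K2 = [H⁺][CO3²⁻]/[HCO3-]:  pH = pK2 + log₁₀([CO3²⁻]/[HCO3-])
log₁₀(0.000389) = -3.410
pH = 10.30 + (-3.410) = 6.89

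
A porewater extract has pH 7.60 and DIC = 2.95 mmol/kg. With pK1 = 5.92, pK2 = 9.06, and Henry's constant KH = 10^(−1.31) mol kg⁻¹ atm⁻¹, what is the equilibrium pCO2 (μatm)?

pCO2 = 1190 μatm

α₀ = 1 / (1 + K1/[H⁺] + K1K2/[H⁺]²) = 1 / (1 + 10^+1.68 + 10^+0.22)
   = 1 / (1 + 47.863 + 1.6596) = 1/50.523 = 0.01979
[CO2*] = α₀ × DIC = 0.01979 × 2.95 = 0.05839 mmol/kg
pCO2 = [CO2*]/KH = 5.839×10^-5 / 4.898×10^-2 = 1190 μatm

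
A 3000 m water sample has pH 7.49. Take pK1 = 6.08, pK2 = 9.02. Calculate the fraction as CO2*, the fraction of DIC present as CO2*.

α₀ = 1 / (1 + K1/[H⁺] + K1K2/[H⁺]²) = 1 / (1 + 10^+1.41 + 10^-0.12)
   = 1 / (1 + 25.704 + 0.75858) = 1/27.463 = 0.03641

α₀ = 0.0364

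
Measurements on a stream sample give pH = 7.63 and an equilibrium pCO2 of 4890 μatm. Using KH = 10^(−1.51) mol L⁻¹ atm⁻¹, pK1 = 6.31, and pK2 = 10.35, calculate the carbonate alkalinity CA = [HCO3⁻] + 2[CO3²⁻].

[CO2*] = KH · pCO2 = 10^(−1.51) × 4890×10^-6 = 1.511×10^-4 mol/L
α₀ = 1/(1 + K1/[H⁺] + K1K2/[H⁺]²) = 1/(1 + 10^+1.32 + 10^-1.40) = 0.04559
DIC = [CO2*]/α₀ = 1.511×10^-4 / 0.04559 = 3.314 mmol/L
CA = (α₁ + 2α₂)·DIC = (0.9526 + 2×0.001815) × 3.314 = 3.17 mmol/L

CA = 3.17 mmol/L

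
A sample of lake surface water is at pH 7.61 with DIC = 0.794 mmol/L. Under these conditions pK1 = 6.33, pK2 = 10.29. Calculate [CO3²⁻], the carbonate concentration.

[CO3²⁻] = 1.57 μmol/L

α₂ = 1 / (1 + [H⁺]/K2 + [H⁺]²/(K1K2)) = 1 / (1 + 10^+2.68 + 10^+1.40)
   = 1 / (1 + 478.63 + 25.119) = 1/504.75 = 0.001981
[CO3²⁻] = α₂ × DIC = 0.001981 × 0.794 = 0.00157 mmol/L = 1.57 μmol/L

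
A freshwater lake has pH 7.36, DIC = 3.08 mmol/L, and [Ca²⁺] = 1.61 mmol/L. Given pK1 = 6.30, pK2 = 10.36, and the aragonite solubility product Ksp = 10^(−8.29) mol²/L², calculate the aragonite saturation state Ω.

α₂ = 1 / (1 + [H⁺]/K2 + [H⁺]²/(K1K2)) = 1 / (1 + 10^+3.00 + 10^+1.94)
   = 1 / (1 + 1000.0 + 87.096) = 1/1088.1 = 0.0009190
[CO3²⁻] = α₂ × DIC = 0.0009190 × 3.08 = 0.002831 mmol/L = 2.831 μmol/L
Ksp = 10^(−8.29) = 5.129×10^-9
Ω = [Ca²⁺][CO3²⁻]/Ksp = (1.61×10^-3)(2.831×10^-6) / 5.129×10^-9 = 0.889

Ω = 0.889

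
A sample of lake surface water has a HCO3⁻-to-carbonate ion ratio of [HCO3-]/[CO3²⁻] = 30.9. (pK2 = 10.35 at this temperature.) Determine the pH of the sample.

pH = 8.86

From K2 = [H⁺][CO3²⁻]/[HCO3-]:  pH = pK2 − log₁₀([HCO3-]/[CO3²⁻])
log₁₀(30.9) = +1.490
pH = 10.35 − (+1.490) = 8.86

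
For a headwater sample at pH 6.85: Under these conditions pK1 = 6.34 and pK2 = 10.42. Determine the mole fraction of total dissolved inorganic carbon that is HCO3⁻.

α₁ = 1 / (1 + [H⁺]/K1 + K2/[H⁺]) = 1 / (1 + 10^-0.51 + 10^-3.57)
   = 1 / (1 + 0.30903 + 0.00026915) = 1/1.3093 = 0.7638

α₁ = 0.764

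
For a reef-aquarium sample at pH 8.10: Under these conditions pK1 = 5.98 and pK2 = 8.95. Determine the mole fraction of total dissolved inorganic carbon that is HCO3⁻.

α₁ = 1 / (1 + [H⁺]/K1 + K2/[H⁺]) = 1 / (1 + 10^-2.12 + 10^-0.85)
   = 1 / (1 + 0.0075858 + 0.14125) = 1/1.1488 = 0.8704

α₁ = 0.870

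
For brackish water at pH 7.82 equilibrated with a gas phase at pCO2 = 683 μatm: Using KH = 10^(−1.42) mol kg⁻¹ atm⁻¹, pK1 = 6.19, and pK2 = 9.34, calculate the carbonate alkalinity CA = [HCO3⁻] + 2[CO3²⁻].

CA = 1.17 mmol/kg

[CO2*] = KH · pCO2 = 10^(−1.42) × 683×10^-6 = 2.597×10^-5 mol/kg
α₀ = 1/(1 + K1/[H⁺] + K1K2/[H⁺]²) = 1/(1 + 10^+1.63 + 10^+0.11) = 0.02225
DIC = [CO2*]/α₀ = 2.597×10^-5 / 0.02225 = 1.167 mmol/kg
CA = (α₁ + 2α₂)·DIC = (0.9491 + 2×0.02866) × 1.167 = 1.17 mmol/kg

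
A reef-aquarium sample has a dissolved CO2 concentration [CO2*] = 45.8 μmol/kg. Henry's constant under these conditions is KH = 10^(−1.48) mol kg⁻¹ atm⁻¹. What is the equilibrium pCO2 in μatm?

KH = 10^(−1.48) = 3.311×10^-2 mol kg⁻¹ atm⁻¹
pCO2 = [CO2*]/KH = 45.8×10^-6 / 3.311×10^-2 = 1.38×10^-3 atm = 1380 μatm

pCO2 = 1380 μatm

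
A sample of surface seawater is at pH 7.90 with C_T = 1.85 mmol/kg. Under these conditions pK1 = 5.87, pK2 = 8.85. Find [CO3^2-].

α₂ = 1 / (1 + [H⁺]/K2 + [H⁺]²/(K1K2)) = 1 / (1 + 10^+0.95 + 10^-1.08)
   = 1 / (1 + 8.9125 + 0.083176) = 1/9.9957 = 0.1000
[CO3²⁻] = α₂ × DIC = 0.1000 × 1.85 = 0.185 mmol/kg

[CO3²⁻] = 0.185 mmol/kg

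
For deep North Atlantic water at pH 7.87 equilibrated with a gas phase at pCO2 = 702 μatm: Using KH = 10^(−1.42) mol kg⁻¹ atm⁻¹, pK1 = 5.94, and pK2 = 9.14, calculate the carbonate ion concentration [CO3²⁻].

[CO2*] = KH · pCO2 = 10^(−1.42) × 702×10^-6 = 2.669×10^-5 mol/kg
α₀ = 1/(1 + K1/[H⁺] + K1K2/[H⁺]²) = 1/(1 + 10^+1.93 + 10^+0.66) = 0.01103
DIC = [CO2*]/α₀ = 2.669×10^-5 / 0.01103 = 2.420 mmol/kg
[CO3²⁻] = α₂·DIC; α₂ = 0.05040, so [CO3²⁻] = 0.05040 × 2.420 = 0.122 mmol/kg

[CO3²⁻] = 0.122 mmol/kg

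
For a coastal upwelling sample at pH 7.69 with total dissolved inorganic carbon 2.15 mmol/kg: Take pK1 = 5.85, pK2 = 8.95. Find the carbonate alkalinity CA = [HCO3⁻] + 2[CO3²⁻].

CA = [HCO3⁻] + 2[CO3²⁻] = (α₁ + 2α₂)·DIC
At pH 7.69: [H⁺]/K1 = 10^-1.84 = 0.014454, K2/[H⁺] = 10^-1.26 = 0.054954
α₁ = 1/(1 + 0.014454 + 0.054954) = 1/1.0694 = 0.9351; α₂ = α₁·K2/[H⁺] = 0.05139
α₁ + 2α₂ = 1.0379
CA = 1.0379 × 2.15 = 2.23 mmol/kg

CA = 2.23 mmol/kg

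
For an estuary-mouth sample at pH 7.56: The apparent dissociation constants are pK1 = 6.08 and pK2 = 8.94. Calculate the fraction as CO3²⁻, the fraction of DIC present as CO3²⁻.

α₂ = 1 / (1 + [H⁺]/K2 + [H⁺]²/(K1K2)) = 1 / (1 + 10^+1.38 + 10^-0.10)
   = 1 / (1 + 23.988 + 0.79433) = 1/25.783 = 0.03879

α₂ = 0.0388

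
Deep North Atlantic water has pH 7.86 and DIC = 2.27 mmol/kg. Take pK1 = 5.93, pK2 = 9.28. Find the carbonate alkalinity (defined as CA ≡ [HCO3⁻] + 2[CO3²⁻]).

CA = [HCO3⁻] + 2[CO3²⁻] = (α₁ + 2α₂)·DIC
At pH 7.86: [H⁺]/K1 = 10^-1.93 = 0.011749, K2/[H⁺] = 10^-1.42 = 0.038019
α₁ = 1/(1 + 0.011749 + 0.038019) = 1/1.0498 = 0.9526; α₂ = α₁·K2/[H⁺] = 0.03622
α₁ + 2α₂ = 1.0250
CA = 1.0250 × 2.27 = 2.33 mmol/kg

CA = 2.33 mmol/kg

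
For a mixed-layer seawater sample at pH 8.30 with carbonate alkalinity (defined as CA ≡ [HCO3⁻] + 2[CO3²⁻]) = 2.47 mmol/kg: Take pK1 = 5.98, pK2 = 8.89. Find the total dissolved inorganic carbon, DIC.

CA = [HCO3⁻] + 2[CO3²⁻] = (α₁ + 2α₂)·DIC
At pH 8.30: [H⁺]/K1 = 10^-2.32 = 0.0047863, K2/[H⁺] = 10^-0.59 = 0.25704
α₁ = 1/(1 + 0.0047863 + 0.25704) = 1/1.2618 = 0.7925; α₂ = α₁·K2/[H⁺] = 0.2037
α₁ + 2α₂ = 1.1999
DIC = CA / (α₁ + 2α₂) = 2.47 / 1.1999 = 2.06 mmol/kg

DIC = 2.06 mmol/kg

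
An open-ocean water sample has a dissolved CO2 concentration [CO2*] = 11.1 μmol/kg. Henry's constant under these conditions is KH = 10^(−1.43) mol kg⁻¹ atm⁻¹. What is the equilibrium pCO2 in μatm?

pCO2 = 299 μatm

KH = 10^(−1.43) = 3.715×10^-2 mol kg⁻¹ atm⁻¹
pCO2 = [CO2*]/KH = 11.1×10^-6 / 3.715×10^-2 = 2.99×10^-4 atm = 299 μatm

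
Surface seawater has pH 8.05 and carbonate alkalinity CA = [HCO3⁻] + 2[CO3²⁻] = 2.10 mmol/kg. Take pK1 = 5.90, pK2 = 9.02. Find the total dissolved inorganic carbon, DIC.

DIC = 1.93 mmol/kg

CA = [HCO3⁻] + 2[CO3²⁻] = (α₁ + 2α₂)·DIC
At pH 8.05: [H⁺]/K1 = 10^-2.15 = 0.0070795, K2/[H⁺] = 10^-0.97 = 0.10715
α₁ = 1/(1 + 0.0070795 + 0.10715) = 1/1.1142 = 0.8975; α₂ = α₁·K2/[H⁺] = 0.09617
α₁ + 2α₂ = 1.0898
DIC = CA / (α₁ + 2α₂) = 2.10 / 1.0898 = 1.93 mmol/kg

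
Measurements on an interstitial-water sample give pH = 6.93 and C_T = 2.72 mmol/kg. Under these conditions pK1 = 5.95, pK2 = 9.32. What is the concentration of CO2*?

α₀ = 1 / (1 + K1/[H⁺] + K1K2/[H⁺]²) = 1 / (1 + 10^+0.98 + 10^-1.41)
   = 1 / (1 + 9.5499 + 0.038905) = 1/10.589 = 0.09444
[CO2*] = α₀ × DIC = 0.09444 × 2.72 = 0.257 mmol/kg

[CO2*] = 0.257 mmol/kg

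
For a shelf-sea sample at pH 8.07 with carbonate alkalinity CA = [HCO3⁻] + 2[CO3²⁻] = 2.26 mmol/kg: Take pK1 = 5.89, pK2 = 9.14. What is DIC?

CA = [HCO3⁻] + 2[CO3²⁻] = (α₁ + 2α₂)·DIC
At pH 8.07: [H⁺]/K1 = 10^-2.18 = 0.0066069, K2/[H⁺] = 10^-1.07 = 0.085114
α₁ = 1/(1 + 0.0066069 + 0.085114) = 1/1.0917 = 0.9160; α₂ = α₁·K2/[H⁺] = 0.07796
α₁ + 2α₂ = 1.0719
DIC = CA / (α₁ + 2α₂) = 2.26 / 1.0719 = 2.11 mmol/kg

DIC = 2.11 mmol/kg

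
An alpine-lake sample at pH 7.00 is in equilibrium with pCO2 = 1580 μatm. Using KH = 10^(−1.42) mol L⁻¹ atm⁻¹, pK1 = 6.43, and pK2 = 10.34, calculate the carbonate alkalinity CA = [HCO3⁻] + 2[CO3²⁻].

CA = 0.223 mmol/L

[CO2*] = KH · pCO2 = 10^(−1.42) × 1580×10^-6 = 6.007×10^-5 mol/L
α₀ = 1/(1 + K1/[H⁺] + K1K2/[H⁺]²) = 1/(1 + 10^+0.57 + 10^-2.77) = 0.2120
DIC = [CO2*]/α₀ = 6.007×10^-5 / 0.2120 = 0.2834 mmol/L
CA = (α₁ + 2α₂)·DIC = (0.7876 + 2×0.0003600) × 0.2834 = 0.223 mmol/L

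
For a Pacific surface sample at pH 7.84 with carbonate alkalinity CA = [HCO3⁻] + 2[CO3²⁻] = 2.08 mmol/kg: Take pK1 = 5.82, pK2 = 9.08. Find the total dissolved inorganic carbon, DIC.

DIC = 1.99 mmol/kg

CA = [HCO3⁻] + 2[CO3²⁻] = (α₁ + 2α₂)·DIC
At pH 7.84: [H⁺]/K1 = 10^-2.02 = 0.0095499, K2/[H⁺] = 10^-1.24 = 0.057544
α₁ = 1/(1 + 0.0095499 + 0.057544) = 1/1.0671 = 0.9371; α₂ = α₁·K2/[H⁺] = 0.05393
α₁ + 2α₂ = 1.0450
DIC = CA / (α₁ + 2α₂) = 2.08 / 1.0450 = 1.99 mmol/kg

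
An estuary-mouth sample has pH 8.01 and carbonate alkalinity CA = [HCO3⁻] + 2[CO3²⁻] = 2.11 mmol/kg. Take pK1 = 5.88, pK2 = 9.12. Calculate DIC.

CA = [HCO3⁻] + 2[CO3²⁻] = (α₁ + 2α₂)·DIC
At pH 8.01: [H⁺]/K1 = 10^-2.13 = 0.0074131, K2/[H⁺] = 10^-1.11 = 0.077625
α₁ = 1/(1 + 0.0074131 + 0.077625) = 1/1.0850 = 0.9216; α₂ = α₁·K2/[H⁺] = 0.07154
α₁ + 2α₂ = 1.0647
DIC = CA / (α₁ + 2α₂) = 2.11 / 1.0647 = 1.98 mmol/kg

DIC = 1.98 mmol/kg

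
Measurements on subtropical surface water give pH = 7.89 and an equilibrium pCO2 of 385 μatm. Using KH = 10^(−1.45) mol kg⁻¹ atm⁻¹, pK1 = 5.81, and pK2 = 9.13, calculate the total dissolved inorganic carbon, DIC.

[CO2*] = KH · pCO2 = 10^(−1.45) × 385×10^-6 = 1.366×10^-5 mol/kg
α₀ = 1/(1 + K1/[H⁺] + K1K2/[H⁺]²) = 1/(1 + 10^+2.08 + 10^+0.84) = 0.007804
DIC = [CO2*]/α₀ = 1.366×10^-5 / 0.007804 = 1.75 mmol/kg

DIC = 1.75 mmol/kg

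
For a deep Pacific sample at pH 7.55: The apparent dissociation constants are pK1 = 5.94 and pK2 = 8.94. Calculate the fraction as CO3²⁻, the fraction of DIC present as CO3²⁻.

α₂ = 1 / (1 + [H⁺]/K2 + [H⁺]²/(K1K2)) = 1 / (1 + 10^+1.39 + 10^-0.22)
   = 1 / (1 + 24.547 + 0.60256) = 1/26.150 = 0.03824

α₂ = 0.0382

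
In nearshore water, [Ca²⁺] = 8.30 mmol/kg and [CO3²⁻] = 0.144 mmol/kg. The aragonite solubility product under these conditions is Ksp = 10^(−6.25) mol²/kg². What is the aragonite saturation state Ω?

Ω = 2.13

Ksp = 10^(−6.25) = 5.623×10^-7
Ω = [Ca²⁺][CO3²⁻]/Ksp = (8.30×10^-3)(0.144×10^-3) / 5.623×10^-7 = 2.13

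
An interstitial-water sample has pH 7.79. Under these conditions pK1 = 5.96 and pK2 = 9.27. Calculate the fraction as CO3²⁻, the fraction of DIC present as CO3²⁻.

α₂ = 0.0316

α₂ = 1 / (1 + [H⁺]/K2 + [H⁺]²/(K1K2)) = 1 / (1 + 10^+1.48 + 10^-0.35)
   = 1 / (1 + 30.200 + 0.44668) = 1/31.646 = 0.03160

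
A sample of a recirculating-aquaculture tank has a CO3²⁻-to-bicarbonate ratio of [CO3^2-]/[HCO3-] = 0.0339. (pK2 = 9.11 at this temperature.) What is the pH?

pH = 7.64

From K2 = [H⁺][CO3^2-]/[HCO3-]:  pH = pK2 + log₁₀([CO3^2-]/[HCO3-])
log₁₀(0.0339) = -1.470
pH = 9.11 + (-1.470) = 7.64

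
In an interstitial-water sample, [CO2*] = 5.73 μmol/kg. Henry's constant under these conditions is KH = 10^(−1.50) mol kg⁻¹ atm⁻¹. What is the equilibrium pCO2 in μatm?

pCO2 = 181 μatm

KH = 10^(−1.50) = 3.162×10^-2 mol kg⁻¹ atm⁻¹
pCO2 = [CO2*]/KH = 5.73×10^-6 / 3.162×10^-2 = 1.81×10^-4 atm = 181 μatm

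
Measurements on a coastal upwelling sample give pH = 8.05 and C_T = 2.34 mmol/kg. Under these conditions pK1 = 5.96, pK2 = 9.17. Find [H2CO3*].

α₀ = 1 / (1 + K1/[H⁺] + K1K2/[H⁺]²) = 1 / (1 + 10^+2.09 + 10^+0.97)
   = 1 / (1 + 123.03 + 9.3325) = 1/133.36 = 0.007499
[CO2*] = α₀ × DIC = 0.007499 × 2.34 = 0.0175 mmol/kg = 17.5 μmol/kg

[CO2*] = 17.5 μmol/kg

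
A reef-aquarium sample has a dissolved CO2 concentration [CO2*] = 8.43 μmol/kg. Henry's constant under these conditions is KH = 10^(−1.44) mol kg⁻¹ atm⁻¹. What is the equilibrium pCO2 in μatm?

KH = 10^(−1.44) = 3.631×10^-2 mol kg⁻¹ atm⁻¹
pCO2 = [CO2*]/KH = 8.43×10^-6 / 3.631×10^-2 = 2.32×10^-4 atm = 232 μatm

pCO2 = 232 μatm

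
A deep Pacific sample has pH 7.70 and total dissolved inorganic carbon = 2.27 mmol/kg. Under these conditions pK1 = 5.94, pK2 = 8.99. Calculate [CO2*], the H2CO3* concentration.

α₀ = 1 / (1 + K1/[H⁺] + K1K2/[H⁺]²) = 1 / (1 + 10^+1.76 + 10^+0.47)
   = 1 / (1 + 57.544 + 2.9512) = 1/61.495 = 0.01626
[CO2*] = α₀ × DIC = 0.01626 × 2.27 = 0.0369 mmol/kg

[CO2*] = 0.0369 mmol/kg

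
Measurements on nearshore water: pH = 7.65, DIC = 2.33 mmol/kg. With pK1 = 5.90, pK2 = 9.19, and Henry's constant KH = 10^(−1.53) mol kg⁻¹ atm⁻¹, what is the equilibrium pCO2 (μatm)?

pCO2 = 1340 μatm

α₀ = 1 / (1 + K1/[H⁺] + K1K2/[H⁺]²) = 1 / (1 + 10^+1.75 + 10^+0.21)
   = 1 / (1 + 56.234 + 1.6218) = 1/58.856 = 0.01699
[CO2*] = α₀ × DIC = 0.01699 × 2.33 = 0.03959 mmol/kg
pCO2 = [CO2*]/KH = 3.959×10^-5 / 2.951×10^-2 = 1340 μatm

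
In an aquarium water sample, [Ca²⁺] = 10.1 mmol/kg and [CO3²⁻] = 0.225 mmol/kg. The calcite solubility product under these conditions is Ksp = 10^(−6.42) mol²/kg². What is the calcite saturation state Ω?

Ksp = 10^(−6.42) = 3.802×10^-7
Ω = [Ca²⁺][CO3²⁻]/Ksp = (10.1×10^-3)(0.225×10^-3) / 3.802×10^-7 = 5.98

Ω = 5.98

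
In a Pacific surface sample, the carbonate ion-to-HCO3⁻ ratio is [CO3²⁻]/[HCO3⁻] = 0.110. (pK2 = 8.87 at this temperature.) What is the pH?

From K2 = [H⁺][CO3²⁻]/[HCO3⁻]:  pH = pK2 + log₁₀([CO3²⁻]/[HCO3⁻])
log₁₀(0.110) = -0.959
pH = 8.87 + (-0.959) = 7.91

pH = 7.91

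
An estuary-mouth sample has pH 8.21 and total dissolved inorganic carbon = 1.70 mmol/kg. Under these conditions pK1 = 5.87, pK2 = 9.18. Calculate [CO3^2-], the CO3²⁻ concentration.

[CO3²⁻] = 0.164 mmol/kg

α₂ = 1 / (1 + [H⁺]/K2 + [H⁺]²/(K1K2)) = 1 / (1 + 10^+0.97 + 10^-1.37)
   = 1 / (1 + 9.3325 + 0.042658) = 1/10.375 = 0.09638
[CO3²⁻] = α₂ × DIC = 0.09638 × 1.70 = 0.164 mmol/kg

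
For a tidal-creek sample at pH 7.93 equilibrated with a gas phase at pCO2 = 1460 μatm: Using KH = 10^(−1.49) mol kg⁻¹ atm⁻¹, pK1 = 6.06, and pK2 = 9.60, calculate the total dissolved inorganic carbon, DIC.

DIC = 3.62 mmol/kg

[CO2*] = KH · pCO2 = 10^(−1.49) × 1460×10^-6 = 4.724×10^-5 mol/kg
α₀ = 1/(1 + K1/[H⁺] + K1K2/[H⁺]²) = 1/(1 + 10^+1.87 + 10^+0.20) = 0.01304
DIC = [CO2*]/α₀ = 4.724×10^-5 / 0.01304 = 3.62 mmol/kg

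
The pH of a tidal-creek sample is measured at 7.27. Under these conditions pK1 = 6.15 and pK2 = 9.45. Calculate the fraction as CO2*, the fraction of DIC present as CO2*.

α₀ = 1 / (1 + K1/[H⁺] + K1K2/[H⁺]²) = 1 / (1 + 10^+1.12 + 10^-1.06)
   = 1 / (1 + 13.183 + 0.087096) = 1/14.270 = 0.07008

α₀ = 0.0701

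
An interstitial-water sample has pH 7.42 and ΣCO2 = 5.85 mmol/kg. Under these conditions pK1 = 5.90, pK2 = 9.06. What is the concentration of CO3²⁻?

[CO3²⁻] = 0.127 mmol/kg

α₂ = 1 / (1 + [H⁺]/K2 + [H⁺]²/(K1K2)) = 1 / (1 + 10^+1.64 + 10^+0.12)
   = 1 / (1 + 43.652 + 1.3183) = 1/45.970 = 0.02175
[CO3²⁻] = α₂ × DIC = 0.02175 × 5.85 = 0.127 mmol/kg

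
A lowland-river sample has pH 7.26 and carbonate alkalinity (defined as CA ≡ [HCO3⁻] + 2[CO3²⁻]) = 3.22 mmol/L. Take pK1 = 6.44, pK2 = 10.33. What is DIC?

CA = [HCO3⁻] + 2[CO3²⁻] = (α₁ + 2α₂)·DIC
At pH 7.26: [H⁺]/K1 = 10^-0.82 = 0.15136, K2/[H⁺] = 10^-3.07 = 0.00085114
α₁ = 1/(1 + 0.15136 + 0.00085114) = 1/1.1522 = 0.8679; α₂ = α₁·K2/[H⁺] = 0.0007387
α₁ + 2α₂ = 0.8694
DIC = CA / (α₁ + 2α₂) = 3.22 / 0.8694 = 3.70 mmol/L

DIC = 3.70 mmol/L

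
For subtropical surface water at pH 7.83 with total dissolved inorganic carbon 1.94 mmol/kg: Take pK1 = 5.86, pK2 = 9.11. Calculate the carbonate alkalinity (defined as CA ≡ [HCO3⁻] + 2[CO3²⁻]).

CA = [HCO3⁻] + 2[CO3²⁻] = (α₁ + 2α₂)·DIC
At pH 7.83: [H⁺]/K1 = 10^-1.97 = 0.010715, K2/[H⁺] = 10^-1.28 = 0.052481
α₁ = 1/(1 + 0.010715 + 0.052481) = 1/1.0632 = 0.9406; α₂ = α₁·K2/[H⁺] = 0.04936
α₁ + 2α₂ = 1.0393
CA = 1.0393 × 1.94 = 2.02 mmol/kg

CA = 2.02 mmol/kg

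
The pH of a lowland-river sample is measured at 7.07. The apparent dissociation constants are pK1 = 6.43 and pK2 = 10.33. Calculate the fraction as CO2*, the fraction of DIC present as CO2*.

α₀ = 0.186

α₀ = 1 / (1 + K1/[H⁺] + K1K2/[H⁺]²) = 1 / (1 + 10^+0.64 + 10^-2.62)
   = 1 / (1 + 4.3652 + 0.0023988) = 1/5.3676 = 0.1863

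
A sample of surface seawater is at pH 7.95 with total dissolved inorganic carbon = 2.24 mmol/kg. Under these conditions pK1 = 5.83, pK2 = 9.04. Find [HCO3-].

α₁ = 1 / (1 + [H⁺]/K1 + K2/[H⁺]) = 1 / (1 + 10^-2.12 + 10^-1.09)
   = 1 / (1 + 0.0075858 + 0.081283) = 1/1.0889 = 0.9184
[HCO3⁻] = α₁ × DIC = 0.9184 × 2.24 = 2.06 mmol/kg

[HCO3⁻] = 2.06 mmol/kg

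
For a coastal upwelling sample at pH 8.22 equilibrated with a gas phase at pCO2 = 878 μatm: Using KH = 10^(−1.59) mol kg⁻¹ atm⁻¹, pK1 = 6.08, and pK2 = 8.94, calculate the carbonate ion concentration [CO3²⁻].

[CO2*] = KH · pCO2 = 10^(−1.59) × 878×10^-6 = 2.257×10^-5 mol/kg
α₀ = 1/(1 + K1/[H⁺] + K1K2/[H⁺]²) = 1/(1 + 10^+2.14 + 10^+1.42) = 0.006048
DIC = [CO2*]/α₀ = 2.257×10^-5 / 0.006048 = 3.731 mmol/kg
[CO3²⁻] = α₂·DIC; α₂ = 0.1591, so [CO3²⁻] = 0.1591 × 3.731 = 0.594 mmol/kg

[CO3²⁻] = 0.594 mmol/kg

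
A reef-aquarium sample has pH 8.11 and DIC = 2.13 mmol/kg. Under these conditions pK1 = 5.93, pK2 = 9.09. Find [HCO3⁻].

α₁ = 1 / (1 + [H⁺]/K1 + K2/[H⁺]) = 1 / (1 + 10^-2.18 + 10^-0.98)
   = 1 / (1 + 0.0066069 + 0.10471) = 1/1.1113 = 0.8998
[HCO3⁻] = α₁ × DIC = 0.8998 × 2.13 = 1.92 mmol/kg

[HCO3⁻] = 1.92 mmol/kg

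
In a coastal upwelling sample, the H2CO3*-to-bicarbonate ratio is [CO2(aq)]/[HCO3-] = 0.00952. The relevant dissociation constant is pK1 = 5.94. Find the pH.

pH = 7.96

From K1 = [H⁺][HCO3-]/[CO2(aq)]:  pH = pK1 − log₁₀([CO2(aq)]/[HCO3-])
log₁₀(0.00952) = -2.021
pH = 5.94 − (-2.021) = 7.96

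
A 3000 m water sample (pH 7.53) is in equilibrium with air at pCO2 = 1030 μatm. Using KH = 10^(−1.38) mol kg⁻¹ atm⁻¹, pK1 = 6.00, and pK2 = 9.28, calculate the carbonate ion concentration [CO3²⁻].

[CO3²⁻] = 0.0259 mmol/kg

[CO2*] = KH · pCO2 = 10^(−1.38) × 1030×10^-6 = 4.294×10^-5 mol/kg
α₀ = 1/(1 + K1/[H⁺] + K1K2/[H⁺]²) = 1/(1 + 10^+1.53 + 10^-0.22) = 0.02818
DIC = [CO2*]/α₀ = 4.294×10^-5 / 0.02818 = 1.524 mmol/kg
[CO3²⁻] = α₂·DIC; α₂ = 0.01698, so [CO3²⁻] = 0.01698 × 1.524 = 0.0259 mmol/kg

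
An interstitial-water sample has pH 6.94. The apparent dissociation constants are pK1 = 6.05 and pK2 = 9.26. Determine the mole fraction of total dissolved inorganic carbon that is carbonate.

α₂ = 0.00422

α₂ = 1 / (1 + [H⁺]/K2 + [H⁺]²/(K1K2)) = 1 / (1 + 10^+2.32 + 10^+1.43)
   = 1 / (1 + 208.93 + 26.915) = 1/236.84 = 0.004222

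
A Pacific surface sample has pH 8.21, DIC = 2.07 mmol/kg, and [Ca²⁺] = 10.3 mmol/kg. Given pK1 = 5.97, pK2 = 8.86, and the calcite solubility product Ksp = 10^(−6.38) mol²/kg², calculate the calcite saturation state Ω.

α₂ = 1 / (1 + [H⁺]/K2 + [H⁺]²/(K1K2)) = 1 / (1 + 10^+0.65 + 10^-1.59)
   = 1 / (1 + 4.4668 + 0.025704) = 1/5.4925 = 0.1821
[CO3²⁻] = α₂ × DIC = 0.1821 × 2.07 = 0.3769 mmol/kg
Ksp = 10^(−6.38) = 4.169×10^-7
Ω = [Ca²⁺][CO3²⁻]/Ksp = (10.3×10^-3)(3.769×10^-4) / 4.169×10^-7 = 9.31

Ω = 9.31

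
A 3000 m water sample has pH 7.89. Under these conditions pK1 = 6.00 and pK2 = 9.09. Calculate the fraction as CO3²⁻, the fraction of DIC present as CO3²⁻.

α₂ = 0.0586

α₂ = 1 / (1 + [H⁺]/K2 + [H⁺]²/(K1K2)) = 1 / (1 + 10^+1.20 + 10^-0.69)
   = 1 / (1 + 15.849 + 0.20417) = 1/17.053 = 0.05864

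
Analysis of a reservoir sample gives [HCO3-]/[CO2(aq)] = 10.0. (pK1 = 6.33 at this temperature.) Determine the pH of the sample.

pH = 7.33

From K1 = [H⁺][HCO3-]/[CO2(aq)]:  pH = pK1 + log₁₀([HCO3-]/[CO2(aq)])
log₁₀(10.0) = +1.000
pH = 6.33 + (+1.000) = 7.33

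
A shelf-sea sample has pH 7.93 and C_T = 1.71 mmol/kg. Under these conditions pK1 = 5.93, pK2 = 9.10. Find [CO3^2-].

[CO3²⁻] = 0.107 mmol/kg

α₂ = 1 / (1 + [H⁺]/K2 + [H⁺]²/(K1K2)) = 1 / (1 + 10^+1.17 + 10^-0.83)
   = 1 / (1 + 14.791 + 0.14791) = 1/15.939 = 0.06274
[CO3²⁻] = α₂ × DIC = 0.06274 × 1.71 = 0.107 mmol/kg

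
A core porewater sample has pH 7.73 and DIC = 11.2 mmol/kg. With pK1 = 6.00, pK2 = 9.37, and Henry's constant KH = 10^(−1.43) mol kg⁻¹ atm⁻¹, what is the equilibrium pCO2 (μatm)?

α₀ = 1 / (1 + K1/[H⁺] + K1K2/[H⁺]²) = 1 / (1 + 10^+1.73 + 10^+0.09)
   = 1 / (1 + 53.703 + 1.2303) = 1/55.933 = 0.01788
[CO2*] = α₀ × DIC = 0.01788 × 11.2 = 0.2002 mmol/kg
pCO2 = [CO2*]/KH = 2.002×10^-4 / 3.715×10^-2 = 5390 μatm

pCO2 = 5390 μatm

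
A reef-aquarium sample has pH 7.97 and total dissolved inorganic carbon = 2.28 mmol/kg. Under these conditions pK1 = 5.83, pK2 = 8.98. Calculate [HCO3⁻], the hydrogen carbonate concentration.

α₁ = 1 / (1 + [H⁺]/K1 + K2/[H⁺]) = 1 / (1 + 10^-2.14 + 10^-1.01)
   = 1 / (1 + 0.0072444 + 0.097724) = 1/1.1050 = 0.9050
[HCO3⁻] = α₁ × DIC = 0.9050 × 2.28 = 2.06 mmol/kg

[HCO3⁻] = 2.06 mmol/kg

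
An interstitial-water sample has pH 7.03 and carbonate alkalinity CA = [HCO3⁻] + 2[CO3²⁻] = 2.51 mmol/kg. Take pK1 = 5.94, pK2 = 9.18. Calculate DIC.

CA = [HCO3⁻] + 2[CO3²⁻] = (α₁ + 2α₂)·DIC
At pH 7.03: [H⁺]/K1 = 10^-1.09 = 0.081283, K2/[H⁺] = 10^-2.15 = 0.0070795
α₁ = 1/(1 + 0.081283 + 0.0070795) = 1/1.0884 = 0.9188; α₂ = α₁·K2/[H⁺] = 0.006505
α₁ + 2α₂ = 0.9318
DIC = CA / (α₁ + 2α₂) = 2.51 / 0.9318 = 2.69 mmol/kg

DIC = 2.69 mmol/kg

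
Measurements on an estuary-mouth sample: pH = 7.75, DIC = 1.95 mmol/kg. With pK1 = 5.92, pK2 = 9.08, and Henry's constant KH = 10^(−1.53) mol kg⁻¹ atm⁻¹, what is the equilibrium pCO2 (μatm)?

α₀ = 1 / (1 + K1/[H⁺] + K1K2/[H⁺]²) = 1 / (1 + 10^+1.83 + 10^+0.50)
   = 1 / (1 + 67.608 + 3.1623) = 1/71.771 = 0.01393
[CO2*] = α₀ × DIC = 0.01393 × 1.95 = 0.02717 mmol/kg
pCO2 = [CO2*]/KH = 2.717×10^-5 / 2.951×10^-2 = 921 μatm

pCO2 = 921 μatm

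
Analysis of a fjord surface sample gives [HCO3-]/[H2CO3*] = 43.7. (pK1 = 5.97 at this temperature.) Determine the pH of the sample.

pH = 7.61

From K1 = [H⁺][HCO3-]/[H2CO3*]:  pH = pK1 + log₁₀([HCO3-]/[H2CO3*])
log₁₀(43.7) = +1.640
pH = 5.97 + (+1.640) = 7.61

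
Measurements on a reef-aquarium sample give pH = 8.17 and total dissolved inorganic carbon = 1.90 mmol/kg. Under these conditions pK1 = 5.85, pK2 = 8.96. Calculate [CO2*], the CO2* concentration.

[CO2*] = 7.79 μmol/kg

α₀ = 1 / (1 + K1/[H⁺] + K1K2/[H⁺]²) = 1 / (1 + 10^+2.32 + 10^+1.53)
   = 1 / (1 + 208.93 + 33.884) = 1/243.81 = 0.004101
[CO2*] = α₀ × DIC = 0.004101 × 1.90 = 0.00779 mmol/kg = 7.79 μmol/kg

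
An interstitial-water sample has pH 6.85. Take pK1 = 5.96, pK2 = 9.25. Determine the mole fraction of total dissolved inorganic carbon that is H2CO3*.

α₀ = 0.114

α₀ = 1 / (1 + K1/[H⁺] + K1K2/[H⁺]²) = 1 / (1 + 10^+0.89 + 10^-1.51)
   = 1 / (1 + 7.7625 + 0.030903) = 1/8.7934 = 0.1137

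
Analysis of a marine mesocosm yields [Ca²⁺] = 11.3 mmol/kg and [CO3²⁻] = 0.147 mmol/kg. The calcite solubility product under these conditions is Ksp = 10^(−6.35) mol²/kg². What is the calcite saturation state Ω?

Ksp = 10^(−6.35) = 4.467×10^-7
Ω = [Ca²⁺][CO3²⁻]/Ksp = (11.3×10^-3)(0.147×10^-3) / 4.467×10^-7 = 3.72

Ω = 3.72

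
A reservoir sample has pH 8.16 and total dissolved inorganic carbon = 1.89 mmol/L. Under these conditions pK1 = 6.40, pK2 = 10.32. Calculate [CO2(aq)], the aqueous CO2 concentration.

[CO2*] = 0.0321 mmol/L

α₀ = 1 / (1 + K1/[H⁺] + K1K2/[H⁺]²) = 1 / (1 + 10^+1.76 + 10^-0.40)
   = 1 / (1 + 57.544 + 0.39811) = 1/58.942 = 0.01697
[CO2*] = α₀ × DIC = 0.01697 × 1.89 = 0.0321 mmol/L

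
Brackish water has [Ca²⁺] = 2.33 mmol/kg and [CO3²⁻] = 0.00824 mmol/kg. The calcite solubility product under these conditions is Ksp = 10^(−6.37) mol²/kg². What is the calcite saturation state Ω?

Ksp = 10^(−6.37) = 4.266×10^-7
Ω = [Ca²⁺][CO3²⁻]/Ksp = (2.33×10^-3)(0.00824×10^-3) / 4.266×10^-7 = 0.0450

Ω = 0.0450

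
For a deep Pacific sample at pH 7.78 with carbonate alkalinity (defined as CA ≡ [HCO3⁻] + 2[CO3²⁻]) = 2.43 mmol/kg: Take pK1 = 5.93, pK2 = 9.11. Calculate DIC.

DIC = 2.36 mmol/kg

CA = [HCO3⁻] + 2[CO3²⁻] = (α₁ + 2α₂)·DIC
At pH 7.78: [H⁺]/K1 = 10^-1.85 = 0.014125, K2/[H⁺] = 10^-1.33 = 0.046774
α₁ = 1/(1 + 0.014125 + 0.046774) = 1/1.0609 = 0.9426; α₂ = α₁·K2/[H⁺] = 0.04409
α₁ + 2α₂ = 1.0308
DIC = CA / (α₁ + 2α₂) = 2.43 / 1.0308 = 2.36 mmol/kg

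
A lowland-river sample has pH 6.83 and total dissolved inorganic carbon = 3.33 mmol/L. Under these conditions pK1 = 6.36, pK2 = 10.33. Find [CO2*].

[CO2*] = 0.843 mmol/L

α₀ = 1 / (1 + K1/[H⁺] + K1K2/[H⁺]²) = 1 / (1 + 10^+0.47 + 10^-3.03)
   = 1 / (1 + 2.9512 + 0.00093325) = 1/3.9521 = 0.2530
[CO2*] = α₀ × DIC = 0.2530 × 3.33 = 0.843 mmol/L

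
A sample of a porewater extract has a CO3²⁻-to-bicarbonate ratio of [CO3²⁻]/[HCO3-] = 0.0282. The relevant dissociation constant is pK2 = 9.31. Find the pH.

pH = 7.76

From K2 = [H⁺][CO3²⁻]/[HCO3-]:  pH = pK2 + log₁₀([CO3²⁻]/[HCO3-])
log₁₀(0.0282) = -1.550
pH = 9.31 + (-1.550) = 7.76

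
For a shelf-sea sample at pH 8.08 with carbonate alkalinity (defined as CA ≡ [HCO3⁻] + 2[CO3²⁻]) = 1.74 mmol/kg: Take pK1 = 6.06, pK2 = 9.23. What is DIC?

DIC = 1.65 mmol/kg

CA = [HCO3⁻] + 2[CO3²⁻] = (α₁ + 2α₂)·DIC
At pH 8.08: [H⁺]/K1 = 10^-2.02 = 0.0095499, K2/[H⁺] = 10^-1.15 = 0.070795
α₁ = 1/(1 + 0.0095499 + 0.070795) = 1/1.0803 = 0.9256; α₂ = α₁·K2/[H⁺] = 0.06553
α₁ + 2α₂ = 1.0567
DIC = CA / (α₁ + 2α₂) = 1.74 / 1.0567 = 1.65 mmol/kg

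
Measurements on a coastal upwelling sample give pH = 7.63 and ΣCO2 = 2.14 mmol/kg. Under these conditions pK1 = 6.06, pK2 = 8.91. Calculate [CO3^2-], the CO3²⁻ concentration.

α₂ = 1 / (1 + [H⁺]/K2 + [H⁺]²/(K1K2)) = 1 / (1 + 10^+1.28 + 10^-0.29)
   = 1 / (1 + 19.055 + 0.51286) = 1/20.567 = 0.04862
[CO3²⁻] = α₂ × DIC = 0.04862 × 2.14 = 0.104 mmol/kg

[CO3²⁻] = 0.104 mmol/kg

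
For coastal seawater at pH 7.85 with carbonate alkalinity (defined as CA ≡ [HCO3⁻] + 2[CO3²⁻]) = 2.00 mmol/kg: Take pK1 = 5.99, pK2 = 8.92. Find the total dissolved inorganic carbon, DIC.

DIC = 1.88 mmol/kg

CA = [HCO3⁻] + 2[CO3²⁻] = (α₁ + 2α₂)·DIC
At pH 7.85: [H⁺]/K1 = 10^-1.86 = 0.013804, K2/[H⁺] = 10^-1.07 = 0.085114
α₁ = 1/(1 + 0.013804 + 0.085114) = 1/1.0989 = 0.9100; α₂ = α₁·K2/[H⁺] = 0.07745
α₁ + 2α₂ = 1.0649
DIC = CA / (α₁ + 2α₂) = 2.00 / 1.0649 = 1.88 mmol/kg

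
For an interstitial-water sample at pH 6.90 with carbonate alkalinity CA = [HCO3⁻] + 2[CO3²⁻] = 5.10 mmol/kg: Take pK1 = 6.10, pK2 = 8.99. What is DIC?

CA = [HCO3⁻] + 2[CO3²⁻] = (α₁ + 2α₂)·DIC
At pH 6.90: [H⁺]/K1 = 10^-0.80 = 0.15849, K2/[H⁺] = 10^-2.09 = 0.0081283
α₁ = 1/(1 + 0.15849 + 0.0081283) = 1/1.1666 = 0.8572; α₂ = α₁·K2/[H⁺] = 0.006967
α₁ + 2α₂ = 0.8711
DIC = CA / (α₁ + 2α₂) = 5.10 / 0.8711 = 5.85 mmol/kg

DIC = 5.85 mmol/kg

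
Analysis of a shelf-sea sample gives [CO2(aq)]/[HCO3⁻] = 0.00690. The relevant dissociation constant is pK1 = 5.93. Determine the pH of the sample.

pH = 8.09

From K1 = [H⁺][HCO3⁻]/[CO2(aq)]:  pH = pK1 − log₁₀([CO2(aq)]/[HCO3⁻])
log₁₀(0.00690) = -2.161
pH = 5.93 − (-2.161) = 8.09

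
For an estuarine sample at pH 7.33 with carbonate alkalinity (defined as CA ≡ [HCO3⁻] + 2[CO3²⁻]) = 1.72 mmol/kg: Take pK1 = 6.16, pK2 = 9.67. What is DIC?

CA = [HCO3⁻] + 2[CO3²⁻] = (α₁ + 2α₂)·DIC
At pH 7.33: [H⁺]/K1 = 10^-1.17 = 0.067608, K2/[H⁺] = 10^-2.34 = 0.0045709
α₁ = 1/(1 + 0.067608 + 0.0045709) = 1/1.0722 = 0.9327; α₂ = α₁·K2/[H⁺] = 0.004263
α₁ + 2α₂ = 0.9412
DIC = CA / (α₁ + 2α₂) = 1.72 / 0.9412 = 1.83 mmol/kg

DIC = 1.83 mmol/kg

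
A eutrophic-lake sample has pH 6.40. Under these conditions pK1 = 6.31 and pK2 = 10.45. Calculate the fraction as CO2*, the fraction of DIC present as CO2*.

α₀ = 1 / (1 + K1/[H⁺] + K1K2/[H⁺]²) = 1 / (1 + 10^+0.09 + 10^-3.96)
   = 1 / (1 + 1.2303 + 0.00010965) = 1/2.2304 = 0.4484

α₀ = 0.448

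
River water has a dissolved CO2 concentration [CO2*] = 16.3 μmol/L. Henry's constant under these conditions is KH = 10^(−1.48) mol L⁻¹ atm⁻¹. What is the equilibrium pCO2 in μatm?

KH = 10^(−1.48) = 3.311×10^-2 mol L⁻¹ atm⁻¹
pCO2 = [CO2*]/KH = 16.3×10^-6 / 3.311×10^-2 = 4.92×10^-4 atm = 492 μatm

pCO2 = 492 μatm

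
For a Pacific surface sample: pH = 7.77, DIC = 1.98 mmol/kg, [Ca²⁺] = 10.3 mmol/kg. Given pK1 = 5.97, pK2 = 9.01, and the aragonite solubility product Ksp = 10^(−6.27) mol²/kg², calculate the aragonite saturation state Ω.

Ω = 2.04

α₂ = 1 / (1 + [H⁺]/K2 + [H⁺]²/(K1K2)) = 1 / (1 + 10^+1.24 + 10^-0.56)
   = 1 / (1 + 17.378 + 0.27542) = 1/18.653 = 0.05361
[CO3²⁻] = α₂ × DIC = 0.05361 × 1.98 = 0.1061 mmol/kg
Ksp = 10^(−6.27) = 5.370×10^-7
Ω = [Ca²⁺][CO3²⁻]/Ksp = (10.3×10^-3)(1.061×10^-4) / 5.370×10^-7 = 2.04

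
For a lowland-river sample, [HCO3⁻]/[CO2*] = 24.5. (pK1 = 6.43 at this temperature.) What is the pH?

pH = 7.82

From K1 = [H⁺][HCO3⁻]/[CO2*]:  pH = pK1 + log₁₀([HCO3⁻]/[CO2*])
log₁₀(24.5) = +1.389
pH = 6.43 + (+1.389) = 7.82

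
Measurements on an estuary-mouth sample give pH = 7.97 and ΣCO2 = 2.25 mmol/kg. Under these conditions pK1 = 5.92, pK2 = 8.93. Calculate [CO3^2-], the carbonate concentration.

α₂ = 1 / (1 + [H⁺]/K2 + [H⁺]²/(K1K2)) = 1 / (1 + 10^+0.96 + 10^-1.09)
   = 1 / (1 + 9.1201 + 0.081283) = 1/10.201 = 0.09803
[CO3²⁻] = α₂ × DIC = 0.09803 × 2.25 = 0.221 mmol/kg

[CO3²⁻] = 0.221 mmol/kg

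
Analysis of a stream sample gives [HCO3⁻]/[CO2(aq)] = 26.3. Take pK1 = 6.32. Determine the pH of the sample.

pH = 7.74

From K1 = [H⁺][HCO3⁻]/[CO2(aq)]:  pH = pK1 + log₁₀([HCO3⁻]/[CO2(aq)])
log₁₀(26.3) = +1.420
pH = 6.32 + (+1.420) = 7.74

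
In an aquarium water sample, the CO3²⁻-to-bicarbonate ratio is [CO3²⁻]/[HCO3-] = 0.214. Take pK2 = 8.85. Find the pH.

pH = 8.18

From K2 = [H⁺][CO3²⁻]/[HCO3-]:  pH = pK2 + log₁₀([CO3²⁻]/[HCO3-])
log₁₀(0.214) = -0.670
pH = 8.85 + (-0.670) = 8.18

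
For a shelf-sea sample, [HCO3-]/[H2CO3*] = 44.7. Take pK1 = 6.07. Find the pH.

pH = 7.72

From K1 = [H⁺][HCO3-]/[H2CO3*]:  pH = pK1 + log₁₀([HCO3-]/[H2CO3*])
log₁₀(44.7) = +1.650
pH = 6.07 + (+1.650) = 7.72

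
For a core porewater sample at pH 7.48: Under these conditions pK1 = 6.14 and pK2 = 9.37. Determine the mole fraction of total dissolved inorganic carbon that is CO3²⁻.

α₂ = 1 / (1 + [H⁺]/K2 + [H⁺]²/(K1K2)) = 1 / (1 + 10^+1.89 + 10^+0.55)
   = 1 / (1 + 77.625 + 3.5481) = 1/82.173 = 0.01217

α₂ = 0.0122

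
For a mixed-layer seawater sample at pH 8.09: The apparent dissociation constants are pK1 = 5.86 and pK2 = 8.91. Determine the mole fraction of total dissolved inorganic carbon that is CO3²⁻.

α₂ = 1 / (1 + [H⁺]/K2 + [H⁺]²/(K1K2)) = 1 / (1 + 10^+0.82 + 10^-1.41)
   = 1 / (1 + 6.6069 + 0.038905) = 1/7.6458 = 0.1308

α₂ = 0.131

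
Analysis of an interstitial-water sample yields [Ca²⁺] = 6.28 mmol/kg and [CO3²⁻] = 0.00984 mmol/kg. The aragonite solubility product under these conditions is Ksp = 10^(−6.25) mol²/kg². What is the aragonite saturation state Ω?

Ksp = 10^(−6.25) = 5.623×10^-7
Ω = [Ca²⁺][CO3²⁻]/Ksp = (6.28×10^-3)(0.00984×10^-3) / 5.623×10^-7 = 0.110

Ω = 0.110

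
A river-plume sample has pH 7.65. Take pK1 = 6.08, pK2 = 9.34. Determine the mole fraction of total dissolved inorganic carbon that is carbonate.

α₂ = 0.0195

α₂ = 1 / (1 + [H⁺]/K2 + [H⁺]²/(K1K2)) = 1 / (1 + 10^+1.69 + 10^+0.12)
   = 1 / (1 + 48.978 + 1.3183) = 1/51.296 = 0.01949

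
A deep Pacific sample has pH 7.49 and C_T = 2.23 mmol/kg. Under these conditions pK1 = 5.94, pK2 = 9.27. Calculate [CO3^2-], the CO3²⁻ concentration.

[CO3²⁻] = 0.0354 mmol/kg

α₂ = 1 / (1 + [H⁺]/K2 + [H⁺]²/(K1K2)) = 1 / (1 + 10^+1.78 + 10^+0.23)
   = 1 / (1 + 60.256 + 1.6982) = 1/62.954 = 0.01588
[CO3²⁻] = α₂ × DIC = 0.01588 × 2.23 = 0.0354 mmol/kg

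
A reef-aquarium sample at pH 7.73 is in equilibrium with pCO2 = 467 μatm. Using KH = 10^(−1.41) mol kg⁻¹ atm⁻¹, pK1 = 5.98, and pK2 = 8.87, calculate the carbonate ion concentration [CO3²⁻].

[CO3²⁻] = 0.0740 mmol/kg

[CO2*] = KH · pCO2 = 10^(−1.41) × 467×10^-6 = 1.817×10^-5 mol/kg
α₀ = 1/(1 + K1/[H⁺] + K1K2/[H⁺]²) = 1/(1 + 10^+1.75 + 10^+0.61) = 0.01631
DIC = [CO2*]/α₀ = 1.817×10^-5 / 0.01631 = 1.114 mmol/kg
[CO3²⁻] = α₂·DIC; α₂ = 0.06645, so [CO3²⁻] = 0.06645 × 1.114 = 0.0740 mmol/kg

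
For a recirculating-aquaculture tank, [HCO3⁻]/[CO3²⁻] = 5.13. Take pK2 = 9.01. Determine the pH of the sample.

pH = 8.30

From K2 = [H⁺][CO3²⁻]/[HCO3⁻]:  pH = pK2 − log₁₀([HCO3⁻]/[CO3²⁻])
log₁₀(5.13) = +0.710
pH = 9.01 − (+0.710) = 8.30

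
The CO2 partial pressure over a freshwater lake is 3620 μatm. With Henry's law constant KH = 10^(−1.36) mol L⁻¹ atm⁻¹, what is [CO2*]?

KH = 10^(−1.36) = 4.365×10^-2 mol L⁻¹ atm⁻¹
[CO2*] = KH · pCO2 = 4.365×10^-2 × 3620×10^-6 atm = 1.58×10^-4 mol/L

[CO2*] = 158 μmol/L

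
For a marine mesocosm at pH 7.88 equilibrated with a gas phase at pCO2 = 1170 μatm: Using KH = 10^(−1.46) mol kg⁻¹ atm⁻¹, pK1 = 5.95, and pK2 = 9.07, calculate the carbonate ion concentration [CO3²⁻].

[CO2*] = KH · pCO2 = 10^(−1.46) × 1170×10^-6 = 4.057×10^-5 mol/kg
α₀ = 1/(1 + K1/[H⁺] + K1K2/[H⁺]²) = 1/(1 + 10^+1.93 + 10^+0.74) = 0.01092
DIC = [CO2*]/α₀ = 4.057×10^-5 / 0.01092 = 3.716 mmol/kg
[CO3²⁻] = α₂·DIC; α₂ = 0.05999, so [CO3²⁻] = 0.05999 × 3.716 = 0.223 mmol/kg

[CO3²⁻] = 0.223 mmol/kg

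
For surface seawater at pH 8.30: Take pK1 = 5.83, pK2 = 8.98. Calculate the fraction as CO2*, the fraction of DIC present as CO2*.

α₀ = 0.00280

α₀ = 1 / (1 + K1/[H⁺] + K1K2/[H⁺]²) = 1 / (1 + 10^+2.47 + 10^+1.79)
   = 1 / (1 + 295.12 + 61.660) = 1/357.78 = 0.002795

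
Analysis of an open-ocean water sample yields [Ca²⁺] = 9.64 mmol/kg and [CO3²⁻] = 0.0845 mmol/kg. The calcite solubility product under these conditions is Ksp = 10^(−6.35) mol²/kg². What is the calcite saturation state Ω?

Ksp = 10^(−6.35) = 4.467×10^-7
Ω = [Ca²⁺][CO3²⁻]/Ksp = (9.64×10^-3)(0.0845×10^-3) / 4.467×10^-7 = 1.82

Ω = 1.82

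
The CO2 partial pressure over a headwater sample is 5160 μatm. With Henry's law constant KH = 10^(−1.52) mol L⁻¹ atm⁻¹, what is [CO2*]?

[CO2*] = 156 μmol/L

KH = 10^(−1.52) = 3.020×10^-2 mol L⁻¹ atm⁻¹
[CO2*] = KH · pCO2 = 3.020×10^-2 × 5160×10^-6 atm = 1.56×10^-4 mol/L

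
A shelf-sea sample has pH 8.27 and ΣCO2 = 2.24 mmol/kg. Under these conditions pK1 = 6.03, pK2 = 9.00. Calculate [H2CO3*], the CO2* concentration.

[CO2*] = 10.8 μmol/kg

α₀ = 1 / (1 + K1/[H⁺] + K1K2/[H⁺]²) = 1 / (1 + 10^+2.24 + 10^+1.51)
   = 1 / (1 + 173.78 + 32.359) = 1/207.14 = 0.004828
[CO2*] = α₀ × DIC = 0.004828 × 2.24 = 0.0108 mmol/kg = 10.8 μmol/kg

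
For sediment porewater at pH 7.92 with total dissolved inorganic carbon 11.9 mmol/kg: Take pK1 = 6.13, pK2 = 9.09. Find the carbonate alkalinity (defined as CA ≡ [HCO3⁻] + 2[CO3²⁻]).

CA = 12.5 mmol/kg

CA = [HCO3⁻] + 2[CO3²⁻] = (α₁ + 2α₂)·DIC
At pH 7.92: [H⁺]/K1 = 10^-1.79 = 0.016218, K2/[H⁺] = 10^-1.17 = 0.067608
α₁ = 1/(1 + 0.016218 + 0.067608) = 1/1.0838 = 0.9227; α₂ = α₁·K2/[H⁺] = 0.06238
α₁ + 2α₂ = 1.0474
CA = 1.0474 × 11.9 = 12.5 mmol/kg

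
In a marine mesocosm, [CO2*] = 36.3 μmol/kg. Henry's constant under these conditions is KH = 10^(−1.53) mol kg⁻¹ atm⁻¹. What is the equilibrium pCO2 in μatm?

KH = 10^(−1.53) = 2.951×10^-2 mol kg⁻¹ atm⁻¹
pCO2 = [CO2*]/KH = 36.3×10^-6 / 2.951×10^-2 = 1.23×10^-3 atm = 1230 μatm

pCO2 = 1230 μatm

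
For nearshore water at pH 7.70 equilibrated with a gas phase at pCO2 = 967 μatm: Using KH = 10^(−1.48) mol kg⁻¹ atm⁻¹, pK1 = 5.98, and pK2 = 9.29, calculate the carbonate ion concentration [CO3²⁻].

[CO3²⁻] = 0.0432 mmol/kg

[CO2*] = KH · pCO2 = 10^(−1.48) × 967×10^-6 = 3.202×10^-5 mol/kg
α₀ = 1/(1 + K1/[H⁺] + K1K2/[H⁺]²) = 1/(1 + 10^+1.72 + 10^+0.13) = 0.01824
DIC = [CO2*]/α₀ = 3.202×10^-5 / 0.01824 = 1.756 mmol/kg
[CO3²⁻] = α₂·DIC; α₂ = 0.02460, so [CO3²⁻] = 0.02460 × 1.756 = 0.0432 mmol/kg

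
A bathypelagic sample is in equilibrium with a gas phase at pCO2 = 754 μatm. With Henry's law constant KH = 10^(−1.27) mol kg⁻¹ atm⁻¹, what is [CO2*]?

KH = 10^(−1.27) = 5.370×10^-2 mol kg⁻¹ atm⁻¹
[CO2*] = KH · pCO2 = 5.370×10^-2 × 754×10^-6 atm = 4.05×10^-5 mol/kg

[CO2*] = 40.5 μmol/kg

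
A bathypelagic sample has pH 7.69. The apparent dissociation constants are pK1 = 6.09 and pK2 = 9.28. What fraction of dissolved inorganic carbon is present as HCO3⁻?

α₁ = 1 / (1 + [H⁺]/K1 + K2/[H⁺]) = 1 / (1 + 10^-1.60 + 10^-1.59)
   = 1 / (1 + 0.025119 + 0.025704) = 1/1.0508 = 0.9516

α₁ = 0.952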